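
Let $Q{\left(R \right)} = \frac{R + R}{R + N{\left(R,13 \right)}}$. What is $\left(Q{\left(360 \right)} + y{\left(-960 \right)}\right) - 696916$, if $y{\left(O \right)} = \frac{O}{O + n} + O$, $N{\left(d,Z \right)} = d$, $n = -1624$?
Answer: $- \frac{225413505}{323} \approx -6.9788 \cdot 10^{5}$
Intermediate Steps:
$y{\left(O \right)} = O + \frac{O}{-1624 + O}$ ($y{\left(O \right)} = \frac{O}{O - 1624} + O = \frac{O}{-1624 + O} + O = O + \frac{O}{-1624 + O}$)
$Q{\left(R \right)} = 1$ ($Q{\left(R \right)} = \frac{R + R}{R + R} = \frac{2 R}{2 R} = 2 R \frac{1}{2 R} = 1$)
$\left(Q{\left(360 \right)} + y{\left(-960 \right)}\right) - 696916 = \left(1 - \frac{960 \left(-1623 - 960\right)}{-1624 - 960}\right) - 696916 = \left(1 - 960 \frac{1}{-2584} \left(-2583\right)\right) - 696916 = \left(1 - \left(- \frac{120}{323}\right) \left(-2583\right)\right) - 696916 = \left(1 - \frac{309960}{323}\right) - 696916 = - \frac{309637}{323} - 696916 = - \frac{225413505}{323}$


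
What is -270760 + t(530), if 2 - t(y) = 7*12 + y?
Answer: -271372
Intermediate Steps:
t(y) = -82 - y (t(y) = 2 - (7*12 + y) = 2 - (84 + y) = 2 + (-84 - y) = -82 - y)
-270760 + t(530) = -270760 + (-82 - 1*530) = -270760 + (-82 - 530) = -270760 - 612 = -271372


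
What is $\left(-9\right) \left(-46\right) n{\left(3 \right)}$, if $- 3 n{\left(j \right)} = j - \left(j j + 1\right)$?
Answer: $966$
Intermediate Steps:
$n{\left(j \right)} = \frac{1}{3} - \frac{j}{3} + \frac{j^{2}}{3}$ ($n{\left(j \right)} = - \frac{j - \left(j j + 1\right)}{3} = - \frac{j - \left(j^{2} + 1\right)}{3} = - \frac{j - \left(1 + j^{2}\right)}{3} = - \frac{-1 + j - j^{2}}{3} = \frac{1}{3} - \frac{j}{3} + \frac{j^{2}}{3}$)
$\left(-9\right) \left(-46\right) n{\left(3 \right)} = \left(-9\right) \left(-46\right) \left(\frac{1}{3} - 1 + \frac{3^{2}}{3}\right) = 414 \left(\frac{1}{3} - 1 + \frac{1}{3} \cdot 9\right) = 414 \left(\frac{1}{3} - 1 + 3\right) = 414 \cdot \frac{7}{3} = 966$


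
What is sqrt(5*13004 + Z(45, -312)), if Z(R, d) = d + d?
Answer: 2*sqrt(16099) ≈ 253.76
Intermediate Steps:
Z(R, d) = 2*d
sqrt(5*13004 + Z(45, -312)) = sqrt(5*13004 + 2*(-312)) = sqrt(65020 - 624) = sqrt(64396) = 2*sqrt(16099)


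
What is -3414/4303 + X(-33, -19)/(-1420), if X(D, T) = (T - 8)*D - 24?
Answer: -8578581/6110260 ≈ -1.4040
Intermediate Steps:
X(D, T) = -24 + D*(-8 + T) (X(D, T) = (-8 + T)*D - 24 = D*(-8 + T) - 24 = -24 + D*(-8 + T))
-3414/4303 + X(-33, -19)/(-1420) = -3414/4303 + (-24 - 8*(-33) - 33*(-19))/(-1420) = -3414*1/4303 + (-24 + 264 + 627)*(-1/1420) = -3414/4303 + 867*(-1/1420) = -3414/4303 - 867/1420 = -8578581/6110260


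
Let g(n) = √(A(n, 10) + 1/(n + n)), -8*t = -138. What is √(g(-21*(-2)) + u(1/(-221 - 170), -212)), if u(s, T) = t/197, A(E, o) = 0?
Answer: √(5994513 + 1629978*√21)/8274 ≈ 0.44348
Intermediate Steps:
t = 69/4 (t = -⅛*(-138) = 69/4 ≈ 17.250)
u(s, T) = 69/788 (u(s, T) = (69/4)/197 = (69/4)*(1/197) = 69/788)
g(n) = √2*√(1/n)/2 (g(n) = √(0 + 1/(n + n)) = √(0 + 1/(2*n)) = √(1/(2*n)) = √2*√(1/n)/2)
√(g(-21*(-2)) + u(1/(-221 - 170), -212)) = √(√2*√(1/(-21*(-2)))/2 + 69/788) = √(√2*√(1/42)/2 + 69/788) = √(√2*(√42/42)/2 + 69/788) = √(√21/42 + 69/788) = √(69/788 + √21/42)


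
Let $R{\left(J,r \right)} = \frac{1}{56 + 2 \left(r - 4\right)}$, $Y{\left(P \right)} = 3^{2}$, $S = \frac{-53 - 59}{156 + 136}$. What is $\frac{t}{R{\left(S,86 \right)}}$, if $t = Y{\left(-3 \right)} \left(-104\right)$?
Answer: $-205920$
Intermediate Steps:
$S = - \frac{28}{73}$ ($S = - \frac{112}{292} = \left(-112\right) \frac{1}{292} = - \frac{28}{73} \approx -0.38356$)
$Y{\left(P \right)} = 9$
$R{\left(J,r \right)} = \frac{1}{48 + 2 r}$ ($R{\left(J,r \right)} = \frac{1}{56 + 2 \left(-4 + r\right)} = \frac{1}{56 + \left(-8 + 2 r\right)} = \frac{1}{48 + 2 r}$)
$t = -936$ ($t = 9 \left(-104\right) = -936$)
$\frac{t}{R{\left(S,86 \right)}} = - \frac{936}{\frac{1}{2} \frac{1}{24 + 86}} = - \frac{936}{\frac{1}{2} \cdot \frac{1}{110}} = - 936 \frac{1}{\frac{1}{220}} = \left(-936\right) 220 = -205920$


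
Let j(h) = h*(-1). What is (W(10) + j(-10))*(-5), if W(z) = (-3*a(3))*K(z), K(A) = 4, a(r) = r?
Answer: 130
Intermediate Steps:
j(h) = -h
W(z) = -36 (W(z) = -3*3*4 = -9*4 = -36)
(W(10) + j(-10))*(-5) = (-36 - 1*(-10))*(-5) = (-36 + 10)*(-5) = -26*(-5) = 130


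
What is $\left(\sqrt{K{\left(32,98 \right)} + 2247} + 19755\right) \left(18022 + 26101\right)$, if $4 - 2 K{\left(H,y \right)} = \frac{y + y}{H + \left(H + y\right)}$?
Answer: $871649865 + \frac{88246 \sqrt{45530}}{9} \approx 8.7374 \cdot 10^{8}$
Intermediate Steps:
$K{\left(H,y \right)} = 2 - \frac{y}{y + 2 H}$ ($K{\left(H,y \right)} = 2 - \frac{\left(y + y\right) \frac{1}{H + \left(H + y\right)}}{2} = 2 - \frac{2 y \frac{1}{y + 2 H}}{2} = 2 - \frac{y}{y + 2 H}$)
$\left(\sqrt{K{\left(32,98 \right)} + 2247} + 19755\right) \left(18022 + 26101\right) = \left(\sqrt{\frac{98 + 4 \cdot 32}{98 + 2 \cdot 32} + 2247} + 19755\right) \left(18022 + 26101\right) = \left(\sqrt{\frac{98 + 128}{98 + 64} + 2247} + 19755\right) 44123 = \left(\sqrt{\frac{1}{162} \cdot 226 + 2247} + 19755\right) 44123 = \left(\sqrt{\frac{113}{81} + 2247} + 19755\right) 44123 = \left(\sqrt{\frac{182120}{81}} + 19755\right) 44123 = \left(\frac{2 \sqrt{45530}}{9} + 19755\right) 44123 = \left(19755 + \frac{2 \sqrt{45530}}{9}\right) 44123 = 871649865 + \frac{88246 \sqrt{45530}}{9}$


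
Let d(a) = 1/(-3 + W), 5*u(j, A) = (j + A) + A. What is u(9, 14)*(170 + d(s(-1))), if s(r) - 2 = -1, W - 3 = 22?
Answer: 138417/110 ≈ 1258.3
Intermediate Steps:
W = 25 (W = 3 + 22 = 25)
u(j, A) = j/5 + 2*A/5 (u(j, A) = ((j + A) + A)/5 = ((A + j) + A)/5 = (j + 2*A)/5 = j/5 + 2*A/5)
s(r) = 1 (s(r) = 2 - 1 = 1)
d(a) = 1/22 (d(a) = 1/(-3 + 25) = 1/22)
u(9, 14)*(170 + d(s(-1))) = ((⅕)*9 + (⅖)*14)*(170 + 1/22) = (9/5 + 28/5)*(3741/22) = (37/5)*(3741/22) = 138417/110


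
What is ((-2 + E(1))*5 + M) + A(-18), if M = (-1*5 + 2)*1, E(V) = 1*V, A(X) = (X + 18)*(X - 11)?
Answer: -8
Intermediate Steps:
A(X) = (-11 + X)*(18 + X) (A(X) = (18 + X)*(-11 + X) = (-11 + X)*(18 + X))
E(V) = V
M = -3 (M = (-5 + 2)*1 = -3*1 = -3)
((-2 + E(1))*5 + M) + A(-18) = ((-2 + 1)*5 - 3) + (-198 + (-18)² + 7*(-18)) = (-1*5 - 3) + (-198 + 324 - 126) = (-5 - 3) + 0 = -8 + 0 = -8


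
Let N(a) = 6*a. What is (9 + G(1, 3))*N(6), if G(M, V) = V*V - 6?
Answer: 432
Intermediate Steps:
G(M, V) = -6 + V**2 (G(M, V) = V**2 - 6 = -6 + V**2)
(9 + G(1, 3))*N(6) = (9 + (-6 + 3**2))*(6*6) = (9 + (-6 + 9))*36 = (9 + 3)*36 = 12*36 = 432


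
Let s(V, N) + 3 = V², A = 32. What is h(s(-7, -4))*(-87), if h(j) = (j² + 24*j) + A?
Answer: -282924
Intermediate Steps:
s(V, N) = -3 + V²
h(j) = 32 + j² + 24*j (h(j) = (j² + 24*j) + 32 = 32 + j² + 24*j)
h(s(-7, -4))*(-87) = (32 + (-3 + (-7)²)² + 24*(-3 + (-7)²))*(-87) = (32 + (-3 + 49)² + 24*(-3 + 49))*(-87) = (32 + 46² + 24*46)*(-87) = (32 + 2116 + 1104)*(-87) = 3252*(-87) = -282924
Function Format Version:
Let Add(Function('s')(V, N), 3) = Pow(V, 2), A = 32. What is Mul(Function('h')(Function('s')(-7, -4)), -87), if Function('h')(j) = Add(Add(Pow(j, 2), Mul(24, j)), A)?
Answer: -282924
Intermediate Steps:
Function('s')(V, N) = Add(-3, Pow(V, 2))
Function('h')(j) = Add(32, Pow(j, 2), Mul(24, j)) (Function('h')(j) = Add(Add(Pow(j, 2), Mul(24, j)), 32) = Add(32, Pow(j, 2), Mul(24, j)))
Mul(Function('h')(Function('s')(-7, -4)), -87) = Mul(Add(32, Pow(Add(-3, Pow(-7, 2)), 2), Mul(24, Add(-3, Pow(-7, 2)))), -87) = Mul(Add(32, Pow(Add(-3, 49), 2), Mul(24, Add(-3, 49))), -87) = Mul(Add(32, Pow(46, 2), Mul(24, 46)), -87) = Mul(Add(32, 2116, 1104), -87) = Mul(3252, -87) = -282924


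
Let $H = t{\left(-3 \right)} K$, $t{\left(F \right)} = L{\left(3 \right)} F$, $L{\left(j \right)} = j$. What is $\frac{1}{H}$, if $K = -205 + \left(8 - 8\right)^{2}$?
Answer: $\frac{1}{1845} \approx 0.00054201$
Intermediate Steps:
$K = -205$ ($K = -205 + 0^{2} = -205 + 0 = -205$)
$t{\left(F \right)} = 3 F$
$H = 1845$ ($H = 3 \left(-3\right) \left(-205\right) = \left(-9\right) \left(-205\right) = 1845$)
$\frac{1}{H} = \frac{1}{1845}$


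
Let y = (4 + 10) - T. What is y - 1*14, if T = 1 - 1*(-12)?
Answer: -13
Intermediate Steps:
T = 13 (T = 1 + 12 = 13)
y = 1 (y = (4 + 10) - 1*13 = 14 - 13 = 1)
y - 1*14 = 1 - 1*14 = 1 - 14 = -13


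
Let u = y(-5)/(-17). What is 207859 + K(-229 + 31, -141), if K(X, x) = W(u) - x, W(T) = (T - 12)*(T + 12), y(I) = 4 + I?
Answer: 60070385/289 ≈ 2.0786e+5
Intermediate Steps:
u = 1/17 (u = (4 - 5)/(-17) = -1*(-1/17) = 1/17 ≈ 0.058824)
W(T) = (-12 + T)*(12 + T)
K(X, x) = -41615/289 - x (K(X, x) = (-144 + (1/17)**2) - x = (-144 + 1/289) - x = -41615/289 - x)
207859 + K(-229 + 31, -141) = 207859 + (-41615/289 - 1*(-141)) = 207859 + (-41615/289 + 141) = 207859 - 866/289 = 60070385/289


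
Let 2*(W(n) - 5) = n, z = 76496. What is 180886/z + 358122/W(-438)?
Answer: -6839047727/4092536 ≈ -1671.1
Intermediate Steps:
W(n) = 5 + n/2
180886/z + 358122/W(-438) = 180886/76496 + 358122/(5 + (½)*(-438)) = 180886*(1/76496) + 358122/(5 - 219) = 90443/38248 + 358122/(-214) = 90443/38248 + 358122*(-1/214) = 90443/38248 - 179061/107 = -6839047727/4092536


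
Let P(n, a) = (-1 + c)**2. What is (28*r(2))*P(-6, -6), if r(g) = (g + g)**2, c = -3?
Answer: 7168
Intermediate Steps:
r(g) = 4*g**2 (r(g) = (2*g)**2 = 4*g**2)
P(n, a) = 16 (P(n, a) = (-1 - 3)**2 = (-4)**2 = 16)
(28*r(2))*P(-6, -6) = (28*(4*2**2))*16 = (28*(4*4))*16 = (28*16)*16 = 448*16 = 7168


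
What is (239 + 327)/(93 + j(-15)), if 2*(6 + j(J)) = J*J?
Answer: 1132/399 ≈ 2.8371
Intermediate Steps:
j(J) = -6 + J²/2 (j(J) = -6 + (J*J)/2 = -6 + J²/2)
(239 + 327)/(93 + j(-15)) = (239 + 327)/(93 + (-6 + (½)*(-15)²)) = 566/(93 + (-6 + (½)*225)) = 566/(93 + (-6 + 225/2)) = 566/(93 + 213/2) = 566/(399/2) = 566*(2/399) = 1132/399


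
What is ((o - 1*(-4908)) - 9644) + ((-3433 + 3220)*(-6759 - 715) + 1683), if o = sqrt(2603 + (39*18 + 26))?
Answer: 1588909 + sqrt(3331) ≈ 1.5890e+6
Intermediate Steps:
o = sqrt(3331) (o = sqrt(2603 + (702 + 26)) = sqrt(2603 + 728) = sqrt(3331) ≈ 57.715)
((o - 1*(-4908)) - 9644) + ((-3433 + 3220)*(-6759 - 715) + 1683) = ((sqrt(3331) - 1*(-4908)) - 9644) + ((-3433 + 3220)*(-6759 - 715) + 1683) = ((sqrt(3331) + 4908) - 9644) + (-213*(-7474) + 1683) = ((4908 + sqrt(3331)) - 9644) + (1591962 + 1683) = (-4736 + sqrt(3331)) + 1593645 = 1588909 + sqrt(3331)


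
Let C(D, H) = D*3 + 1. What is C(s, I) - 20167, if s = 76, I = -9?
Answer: -19938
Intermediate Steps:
C(D, H) = 1 + 3*D (C(D, H) = 3*D + 1 = 1 + 3*D)
C(s, I) - 20167 = (1 + 3*76) - 20167 = (1 + 228) - 20167 = 229 - 20167 = -19938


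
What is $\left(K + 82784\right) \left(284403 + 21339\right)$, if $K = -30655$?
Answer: $15938024718$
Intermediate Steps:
$\left(K + 82784\right) \left(284403 + 21339\right) = \left(-30655 + 82784\right) \left(284403 + 21339\right) = 52129 \cdot 305742 = 15938024718$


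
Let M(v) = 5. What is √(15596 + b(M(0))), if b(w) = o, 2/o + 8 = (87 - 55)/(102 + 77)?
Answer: 29*√90867/70 ≈ 124.88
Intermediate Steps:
o = -179/700 (o = 2/(-8 + (87 - 55)/(102 + 77)) = 2/(-8 + 32/179) = 2/(-1400/179) = 2*(-179/1400) = -179/700 ≈ -0.25571)
b(w) = -179/700
√(15596 + b(M(0))) = √(15596 - 179/700) = √(10917021/700) = 29*√90867/70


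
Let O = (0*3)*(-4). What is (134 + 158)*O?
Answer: 0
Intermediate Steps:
O = 0 (O = 0*(-4) = 0)
(134 + 158)*O = (134 + 158)*0 = 292*0 = 0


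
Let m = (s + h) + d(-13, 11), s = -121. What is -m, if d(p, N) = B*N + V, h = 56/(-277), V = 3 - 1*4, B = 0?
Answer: 33850/277 ≈ 122.20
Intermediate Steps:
V = -1 (V = 3 - 4 = -1)
h = -56/277 (h = 56*(-1/277) = -56/277 ≈ -0.20217)
d(p, N) = -1 (d(p, N) = 0*N - 1 = 0 - 1 = -1)
m = -33850/277 (m = (-121 - 56/277) - 1 = -33573/277 - 1 = -33850/277 ≈ -122.20)
-m = -1*(-33850/277) = 33850/277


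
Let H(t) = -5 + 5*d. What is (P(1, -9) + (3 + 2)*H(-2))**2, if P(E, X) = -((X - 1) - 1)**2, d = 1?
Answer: 14641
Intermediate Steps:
H(t) = 0 (H(t) = -5 + 5*1 = -5 + 5 = 0)
P(E, X) = -(-2 + X)**2 (P(E, X) = -((-1 + X) - 1)**2 = -(-2 + X)**2)
(P(1, -9) + (3 + 2)*H(-2))**2 = (-(-2 - 9)**2 + (3 + 2)*0)**2 = (-1*(-11)**2 + 5*0)**2 = (-1*121 + 0)**2 = (-121 + 0)**2 = (-121)**2 = 14641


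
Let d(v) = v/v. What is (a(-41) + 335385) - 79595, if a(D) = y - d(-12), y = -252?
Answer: 255537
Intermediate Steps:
d(v) = 1
a(D) = -253 (a(D) = -252 - 1*1 = -252 - 1 = -253)
(a(-41) + 335385) - 79595 = (-253 + 335385) - 79595 = 335132 - 79595 = 255537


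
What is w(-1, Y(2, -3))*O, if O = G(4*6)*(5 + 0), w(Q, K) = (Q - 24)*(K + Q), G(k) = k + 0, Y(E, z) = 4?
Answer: -9000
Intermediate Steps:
G(k) = k
w(Q, K) = (-24 + Q)*(K + Q)
O = 120 (O = (4*6)*(5 + 0) = 24*5 = 120)
w(-1, Y(2, -3))*O = ((-1)² - 24*4 - 24*(-1) + 4*(-1))*120 = (1 - 96 + 24 - 4)*120 = -75*120 = -9000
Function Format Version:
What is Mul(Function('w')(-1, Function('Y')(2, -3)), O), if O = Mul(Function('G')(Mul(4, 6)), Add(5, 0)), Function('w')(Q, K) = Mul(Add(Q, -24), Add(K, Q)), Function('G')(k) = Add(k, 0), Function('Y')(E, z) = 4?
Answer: -9000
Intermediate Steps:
Function('G')(k) = k
Function('w')(Q, K) = Mul(Add(-24, Q), Add(K, Q))
O = 120 (O = Mul(Mul(4, 6), Add(5, 0)) = Mul(24, 5) = 120)
Mul(Function('w')(-1, Function('Y')(2, -3)), O) = Mul(Add(Pow(-1, 2), Mul(-24, 4), Mul(-24, -1), Mul(4, -1)), 120) = Mul(Add(1, -96, 24, -4), 120) = Mul(-75, 120) = -9000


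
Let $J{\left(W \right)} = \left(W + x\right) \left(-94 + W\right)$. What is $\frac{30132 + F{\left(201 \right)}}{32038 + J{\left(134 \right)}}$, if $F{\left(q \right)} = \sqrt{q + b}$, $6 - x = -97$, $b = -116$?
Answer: $\frac{15066}{20759} + \frac{\sqrt{85}}{41518} \approx 0.72598$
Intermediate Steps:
$x = 103$ ($x = 6 - -97 = 6 + 97 = 103$)
$F{\left(q \right)} = \sqrt{-116 + q}$ ($F{\left(q \right)} = \sqrt{q - 116} = \sqrt{-116 + q}$)
$J{\left(W \right)} = \left(-94 + W\right) \left(103 + W\right)$ ($J{\left(W \right)} = \left(W + 103\right) \left(-94 + W\right) = \left(103 + W\right) \left(-94 + W\right) = \left(-94 + W\right) \left(103 + W\right)$)
$\frac{30132 + F{\left(201 \right)}}{32038 + J{\left(134 \right)}} = \frac{30132 + \sqrt{-116 + 201}}{32038 + \left(-9682 + 134^{2} + 9 \cdot 134\right)} = \frac{30132 + \sqrt{85}}{32038 + \left(-9682 + 17956 + 1206\right)} = \frac{30132 + \sqrt{85}}{32038 + 9480} = \frac{30132 + \sqrt{85}}{41518} = \left(30132 + \sqrt{85}\right) \frac{1}{41518} = \frac{15066}{20759} + \frac{\sqrt{85}}{41518}$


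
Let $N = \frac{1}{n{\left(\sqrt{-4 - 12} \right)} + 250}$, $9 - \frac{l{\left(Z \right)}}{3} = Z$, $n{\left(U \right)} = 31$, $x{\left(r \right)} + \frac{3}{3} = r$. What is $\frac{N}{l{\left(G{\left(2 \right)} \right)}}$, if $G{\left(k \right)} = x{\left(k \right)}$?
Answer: $\frac{1}{6744} \approx 0.00014828$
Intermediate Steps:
$x{\left(r \right)} = -1 + r$
$G{\left(k \right)} = -1 + k$
$l{\left(Z \right)} = 27 - 3 Z$
$N = \frac{1}{281}$ ($N = \frac{1}{31 + 250} = \frac{1}{281} \approx 0.0035587$)
$\frac{N}{l{\left(G{\left(2 \right)} \right)}} = \frac{1}{281 \left(27 - 3 \left(-1 + 2\right)\right)} = \frac{1}{281 \left(27 - 3\right)} = \frac{1}{281 \cdot 24} = \frac{1}{281} \cdot \frac{1}{24} = \frac{1}{6744}$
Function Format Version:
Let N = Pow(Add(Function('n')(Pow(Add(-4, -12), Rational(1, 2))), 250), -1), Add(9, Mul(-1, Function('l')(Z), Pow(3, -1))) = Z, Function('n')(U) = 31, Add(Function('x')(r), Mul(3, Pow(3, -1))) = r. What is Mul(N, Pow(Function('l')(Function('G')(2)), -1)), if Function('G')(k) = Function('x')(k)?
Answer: Rational(1, 6744) ≈ 0.00014828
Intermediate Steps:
Function('x')(r) = Add(-1, r)
Function('G')(k) = Add(-1, k)
Function('l')(Z) = Add(27, Mul(-3, Z))
N = Rational(1, 281) (N = Pow(Add(31, 250), -1) = Pow(281, -1) = Rational(1, 281) ≈ 0.0035587)
Mul(N, Pow(Function('l')(Function('G')(2)), -1)) = Mul(Rational(1, 281), Pow(Add(27, Mul(-3, Add(-1, 2))), -1)) = Mul(Rational(1, 281), Pow(Add(27, Mul(-3, 1)), -1)) = Mul(Rational(1, 281), Pow(Add(27, -3), -1)) = Mul(Rational(1, 281), Pow(24, -1)) = Mul(Rational(1, 281), Rational(1, 24)) = Rational(1, 6744)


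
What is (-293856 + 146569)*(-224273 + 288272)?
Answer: -9426220713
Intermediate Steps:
(-293856 + 146569)*(-224273 + 288272) = -147287*63999 = -9426220713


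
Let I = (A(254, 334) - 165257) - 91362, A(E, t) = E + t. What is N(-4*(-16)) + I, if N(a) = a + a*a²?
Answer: 6177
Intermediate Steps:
I = -256031 (I = ((254 + 334) - 165257) - 91362 = (588 - 165257) - 91362 = -164669 - 91362 = -256031)
N(a) = a + a³
N(-4*(-16)) + I = (-4*(-16) + (-4*(-16))³) - 256031 = (64 + 64³) - 256031 = (64 + 262144) - 256031 = 262208 - 256031 = 6177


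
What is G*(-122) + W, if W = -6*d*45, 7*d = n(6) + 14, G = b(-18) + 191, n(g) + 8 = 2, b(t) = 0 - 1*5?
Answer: -161004/7 ≈ -23001.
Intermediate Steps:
b(t) = -5 (b(t) = 0 - 5 = -5)
n(g) = -6 (n(g) = -8 + 2 = -6)
G = 186 (G = -5 + 191 = 186)
d = 8/7 (d = (-6 + 14)/7 = (1/7)*8 = 8/7 ≈ 1.1429)
W = -2160/7 (W = -6*8/7*45 = -48/7*45 = -2160/7 ≈ -308.57)
G*(-122) + W = 186*(-122) - 2160/7 = -22692 - 2160/7 = -161004/7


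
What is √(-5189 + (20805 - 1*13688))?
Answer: 2*√482 ≈ 43.909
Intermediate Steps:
√(-5189 + (20805 - 1*13688)) = √(-5189 + (20805 - 13688)) = √(-5189 + 7117) = √1928 = 2*√482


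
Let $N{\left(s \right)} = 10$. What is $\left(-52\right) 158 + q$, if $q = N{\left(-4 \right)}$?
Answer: $-8206$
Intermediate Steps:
$q = 10$
$\left(-52\right) 158 + q = \left(-52\right) 158 + 10 = -8216 + 10 = -8206$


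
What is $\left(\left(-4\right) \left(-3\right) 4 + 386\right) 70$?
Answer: $30380$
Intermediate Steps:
$\left(\left(-4\right) \left(-3\right) 4 + 386\right) 70 = \left(12 \cdot 4 + 386\right) 70 = \left(48 + 386\right) 70 = 434 \cdot 70 = 30380$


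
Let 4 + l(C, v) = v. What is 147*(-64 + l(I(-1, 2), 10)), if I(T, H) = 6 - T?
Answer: -8526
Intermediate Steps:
l(C, v) = -4 + v
147*(-64 + l(I(-1, 2), 10)) = 147*(-64 + (-4 + 10)) = 147*(-64 + 6) = 147*(-58) = -8526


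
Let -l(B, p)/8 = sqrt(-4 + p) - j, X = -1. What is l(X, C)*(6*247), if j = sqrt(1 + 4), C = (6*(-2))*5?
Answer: -94848*I + 11856*sqrt(5) ≈ 26511.0 - 94848.0*I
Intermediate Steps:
C = -60 (C = -12*5 = -60)
j = sqrt(5) ≈ 2.2361
l(B, p) = -8*sqrt(-4 + p) + 8*sqrt(5) (l(B, p) = -8*(sqrt(-4 + p) - sqrt(5)) = -8*sqrt(-4 + p) + 8*sqrt(5))
l(X, C)*(6*247) = (-8*sqrt(-4 - 60) + 8*sqrt(5))*(6*247) = (-64*I + 8*sqrt(5))*1482 = -94848*I + 11856*sqrt(5)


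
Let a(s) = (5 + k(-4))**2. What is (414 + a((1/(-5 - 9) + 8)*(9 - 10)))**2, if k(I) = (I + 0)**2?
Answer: 731025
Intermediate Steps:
k(I) = I**2
a(s) = 441 (a(s) = (5 + (-4)**2)**2 = (5 + 16)**2 = 21**2 = 441)
(414 + a((1/(-5 - 9) + 8)*(9 - 10)))**2 = (414 + 441)**2 = 855**2 = 731025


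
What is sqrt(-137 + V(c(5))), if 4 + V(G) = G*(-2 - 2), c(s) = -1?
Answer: I*sqrt(137) ≈ 11.705*I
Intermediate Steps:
V(G) = -4 - 4*G (V(G) = -4 + G*(-2 - 2) = -4 + G*(-4) = -4 - 4*G)
sqrt(-137 + V(c(5))) = sqrt(-137 + (-4 - 4*(-1))) = sqrt(-137 + (-4 + 4)) = sqrt(-137 + 0) = sqrt(-137) = I*sqrt(137)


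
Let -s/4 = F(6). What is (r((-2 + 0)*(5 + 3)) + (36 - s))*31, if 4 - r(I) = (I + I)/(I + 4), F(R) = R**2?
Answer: 16864/3 ≈ 5621.3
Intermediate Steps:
s = -144 (s = -4*6**2 = -4*36 = -144)
r(I) = 4 - 2*I/(4 + I) (r(I) = 4 - (I + I)/(I + 4) = 4 - 2*I/(4 + I))
(r((-2 + 0)*(5 + 3)) + (36 - s))*31 = (2*(8 + (-2 + 0)*(5 + 3))/(4 + (-2 + 0)*(5 + 3)) + (36 - 1*(-144)))*31 = (2*(8 - 2*8)/(4 - 2*8) + (36 + 144))*31 = (2*(8 - 16)/(4 - 16) + 180)*31 = (2*(-8)/(-12) + 180)*31 = (2*(-1/12)*(-8) + 180)*31 = (4/3 + 180)*31 = (544/3)*31 = 16864/3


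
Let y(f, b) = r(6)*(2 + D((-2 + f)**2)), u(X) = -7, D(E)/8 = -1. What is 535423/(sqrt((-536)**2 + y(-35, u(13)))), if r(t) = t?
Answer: 535423*sqrt(71815)/143630 ≈ 998.99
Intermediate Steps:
D(E) = -8 (D(E) = 8*(-1) = -8)
y(f, b) = -36 (y(f, b) = 6*(2 - 8) = 6*(-6) = -36)
535423/(sqrt((-536)**2 + y(-35, u(13)))) = 535423/(sqrt((-536)**2 - 36)) = 535423/(sqrt(287296 - 36)) = 535423/(sqrt(287260)) = 535423/((2*sqrt(71815))) = 535423*(sqrt(71815)/143630) = 535423*sqrt(71815)/143630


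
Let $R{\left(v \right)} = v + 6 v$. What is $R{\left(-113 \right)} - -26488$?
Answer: $25697$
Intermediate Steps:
$R{\left(v \right)} = 7 v$
$R{\left(-113 \right)} - -26488 = 7 \left(-113\right) - -26488 = -791 + 26488 = 25697$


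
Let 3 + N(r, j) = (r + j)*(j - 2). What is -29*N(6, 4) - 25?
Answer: -518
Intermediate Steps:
N(r, j) = -3 + (-2 + j)*(j + r) (N(r, j) = -3 + (r + j)*(j - 2) = -3 + (j + r)*(-2 + j) = -3 + (-2 + j)*(j + r))
-29*N(6, 4) - 25 = -29*(-3 + 4² - 2*4 - 2*6 + 4*6) - 25 = -29*(-3 + 16 - 8 - 12 + 24) - 25 = -29*17 - 25 = -493 - 25 = -518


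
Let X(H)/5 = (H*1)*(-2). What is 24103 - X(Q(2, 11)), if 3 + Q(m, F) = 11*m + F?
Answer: 24403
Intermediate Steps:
Q(m, F) = -3 + F + 11*m (Q(m, F) = -3 + (11*m + F) = -3 + (F + 11*m) = -3 + F + 11*m)
X(H) = -10*H (X(H) = 5*((H*1)*(-2)) = 5*(H*(-2)) = 5*(-2*H) = -10*H)
24103 - X(Q(2, 11)) = 24103 - (-10)*(-3 + 11 + 11*2) = 24103 - (-10)*(-3 + 11 + 22) = 24103 - (-10)*30 = 24103 - 1*(-300) = 24103 + 300 = 24403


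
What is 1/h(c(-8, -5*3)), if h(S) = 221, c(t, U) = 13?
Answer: 1/221 ≈ 0.0045249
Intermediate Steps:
1/h(c(-8, -5*3)) = 1/221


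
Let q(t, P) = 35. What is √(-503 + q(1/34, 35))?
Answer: 6*I*√13 ≈ 21.633*I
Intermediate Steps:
√(-503 + q(1/34, 35)) = √(-503 + 35) = √(-468) = 6*I*√13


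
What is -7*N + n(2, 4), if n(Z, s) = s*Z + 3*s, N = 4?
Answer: -8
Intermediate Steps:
n(Z, s) = 3*s + Z*s (n(Z, s) = Z*s + 3*s = 3*s + Z*s)
-7*N + n(2, 4) = -7*4 + 4*(3 + 2) = -28 + 4*5 = -28 + 20 = -8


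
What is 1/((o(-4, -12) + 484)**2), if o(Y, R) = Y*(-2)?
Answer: 1/242064 ≈ 4.1311e-6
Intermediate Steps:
o(Y, R) = -2*Y
1/((o(-4, -12) + 484)**2) = 1/((-2*(-4) + 484)**2) = 1/((8 + 484)**2) = 1/(492**2) = 1/242064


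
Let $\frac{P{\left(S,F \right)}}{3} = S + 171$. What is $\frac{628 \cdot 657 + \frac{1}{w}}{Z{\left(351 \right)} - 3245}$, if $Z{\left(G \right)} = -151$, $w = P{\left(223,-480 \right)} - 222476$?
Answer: $- \frac{91305019223}{751514424} \approx -121.49$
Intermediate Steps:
$P{\left(S,F \right)} = 513 + 3 S$ ($P{\left(S,F \right)} = 3 \left(S + 171\right) = 3 \left(171 + S\right) = 513 + 3 S$)
$w = -221294$ ($w = \left(513 + 3 \cdot 223\right) - 222476 = \left(513 + 669\right) - 222476 = 1182 - 222476 = -221294$)
$\frac{628 \cdot 657 + \frac{1}{w}}{Z{\left(351 \right)} - 3245} = \frac{628 \cdot 657 + \frac{1}{-221294}}{-151 - 3245} = \frac{412596 - \frac{1}{221294}}{-3396} = \frac{91305019223}{221294} \left(- \frac{1}{3396}\right) = - \frac{91305019223}{751514424}$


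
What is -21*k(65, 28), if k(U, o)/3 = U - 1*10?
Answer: -3465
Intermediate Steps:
k(U, o) = -30 + 3*U (k(U, o) = 3*(U - 1*10) = 3*(U - 10) = 3*(-10 + U) = -30 + 3*U)
-21*k(65, 28) = -21*(-30 + 3*65) = -21*(-30 + 195) = -21*165 = -3465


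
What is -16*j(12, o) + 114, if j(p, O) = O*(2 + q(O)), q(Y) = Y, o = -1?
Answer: 130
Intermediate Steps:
j(p, O) = O*(2 + O)
-16*j(12, o) + 114 = -(-16)*(2 - 1) + 114 = -(-16) + 114 = -16*(-1) + 114 = 16 + 114 = 130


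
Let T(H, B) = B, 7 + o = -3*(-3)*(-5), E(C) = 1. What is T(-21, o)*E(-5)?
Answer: -52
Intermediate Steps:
o = -52 (o = -7 - 3*(-3)*(-5) = -7 + 9*(-5) = -7 - 45 = -52)
T(-21, o)*E(-5) = -52*1 = -52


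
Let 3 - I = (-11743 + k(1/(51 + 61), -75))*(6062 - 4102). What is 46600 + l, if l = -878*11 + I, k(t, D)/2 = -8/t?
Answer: 26565545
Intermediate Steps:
k(t, D) = -16/t (k(t, D) = 2*(-8/t) = -16/t)
I = 26528603 (I = 3 - (-11743 - 16/(1/(51 + 61)))*(6062 - 4102) = 3 - (-11743 - 16/(1/112))*1960 = 3 - (-11743 - 16/1/112)*1960 = 3 - (-11743 - 16*112)*1960 = 3 - (-11743 - 1792)*1960 = 3 - (-13535)*1960 = 3 - 1*(-26528600) = 3 + 26528600 = 26528603)
l = 26518945 (l = -878*11 + 26528603 = -9658 + 26528603 = 26518945)
46600 + l = 46600 + 26518945 = 26565545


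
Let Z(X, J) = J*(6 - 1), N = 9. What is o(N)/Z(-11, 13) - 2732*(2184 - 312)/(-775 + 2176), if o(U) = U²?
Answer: -110772093/30355 ≈ -3649.2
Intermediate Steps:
Z(X, J) = 5*J (Z(X, J) = J*5 = 5*J)
o(N)/Z(-11, 13) - 2732*(2184 - 312)/(-775 + 2176) = 9²/((5*13)) - 2732*(2184 - 312)/(-775 + 2176) = 81/65 - 2732/(1401/1872) = 81*(1/65) - 2732/(1401*(1/1872)) = 81/65 - 2732/467/624 = 81/65 - 2732*624/467 = 81/65 - 1704768/467 = -110772093/30355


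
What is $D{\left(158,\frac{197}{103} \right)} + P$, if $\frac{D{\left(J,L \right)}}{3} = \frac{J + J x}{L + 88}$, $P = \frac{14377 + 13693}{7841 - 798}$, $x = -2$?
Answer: $- \frac{27965692}{21741741} \approx -1.2863$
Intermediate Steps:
$P = \frac{28070}{7043} \approx 3.9855$
$D{\left(J,L \right)} = - \frac{3 J}{88 + L}$ ($D{\left(J,L \right)} = 3 \frac{J + J \left(-2\right)}{L + 88} = 3 \frac{J - 2 J}{88 + L} = 3 \frac{\left(-1\right) J}{88 + L} = 3 \left(- \frac{J}{88 + L}\right) = - \frac{3 J}{88 + L}$)
$D{\left(158,\frac{197}{103} \right)} + P = \left(-3\right) 158 \frac{1}{88 + \frac{197}{103}} + \frac{28070}{7043} = \left(-3\right) 158 \frac{1}{\frac{9261}{103}} + \frac{28070}{7043} = \left(-3\right) 158 \cdot \frac{103}{9261} + \frac{28070}{7043} = - \frac{16274}{3087} + \frac{28070}{7043} = - \frac{27965692}{21741741}$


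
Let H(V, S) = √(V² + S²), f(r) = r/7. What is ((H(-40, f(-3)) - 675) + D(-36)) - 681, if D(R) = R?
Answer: -1392 + √78409/7 ≈ -1352.0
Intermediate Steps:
f(r) = r/7 (f(r) = r*(⅐) = r/7)
H(V, S) = √(S² + V²)
((H(-40, f(-3)) - 675) + D(-36)) - 681 = ((√(((⅐)*(-3))² + (-40)²) - 675) - 36) - 681 = ((√((-3/7)² + 1600) - 675) - 36) - 681 = ((√(9/49 + 1600) - 675) - 36) - 681 = ((√(78409/49) - 675) - 36) - 681 = ((√78409/7 - 675) - 36) - 681 = ((-675 + √78409/7) - 36) - 681 = (-711 + √78409/7) - 681 = -1392 + √78409/7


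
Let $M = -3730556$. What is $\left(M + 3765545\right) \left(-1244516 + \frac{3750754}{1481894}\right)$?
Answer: $- \frac{32264004940890975}{740947} \approx -4.3544 \cdot 10^{10}$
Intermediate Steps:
$\left(M + 3765545\right) \left(-1244516 + \frac{3750754}{1481894}\right) = \left(-3730556 + 3765545\right) \left(-1244516 + \frac{3750754}{1481894}\right) = 34989 \left(-1244516 + 3750754 \cdot \frac{1}{1481894}\right) = 34989 \left(-1244516 + \frac{1875377}{740947}\right) = 34989 \left(- \frac{922118521275}{740947}\right) = - \frac{32264004940890975}{740947}$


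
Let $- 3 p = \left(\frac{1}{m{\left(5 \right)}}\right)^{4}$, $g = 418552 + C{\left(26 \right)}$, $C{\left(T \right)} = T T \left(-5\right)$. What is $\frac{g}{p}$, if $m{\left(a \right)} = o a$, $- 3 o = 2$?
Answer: $- \frac{4151720000}{27} \approx -1.5377 \cdot 10^{8}$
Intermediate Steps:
$o = - \frac{2}{3}$ ($o = \left(- \frac{1}{3}\right) 2 = - \frac{2}{3} \approx -0.66667$)
$C{\left(T \right)} = - 5 T^{2}$ ($C{\left(T \right)} = T^{2} \left(-5\right) = - 5 T^{2}$)
$m{\left(a \right)} = - \frac{2 a}{3}$
$g = 415172$ ($g = 418552 - 5 \cdot 26^{2} = 418552 - 3380 = 415172$)
$p = - \frac{27}{10000}$ ($p = - \frac{\left(\frac{1}{\left(- \frac{2}{3}\right) 5}\right)^{4}}{3} = - \frac{\left(\frac{1}{- \frac{10}{3}}\right)^{4}}{3} = - \frac{\left(- \frac{3}{10}\right)^{4}}{3} = \left(- \frac{1}{3}\right) \frac{81}{10000} = - \frac{27}{10000} \approx -0.0027$)
$\frac{g}{p} = \frac{415172}{- \frac{27}{10000}} = 415172 \left(- \frac{10000}{27}\right) = - \frac{4151720000}{27}$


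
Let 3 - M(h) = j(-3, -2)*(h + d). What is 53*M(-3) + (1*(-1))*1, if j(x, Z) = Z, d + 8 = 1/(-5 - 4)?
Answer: -9178/9 ≈ -1019.8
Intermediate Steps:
d = -73/9 (d = -8 + 1/(-5 - 4) = -8 + 1/(-9) = -8 - 1/9 = -73/9 ≈ -8.1111)
M(h) = -119/9 + 2*h (M(h) = 3 - (-2)*(h - 73/9) = 3 - (-2)*(-73/9 + h) = 3 - (146/9 - 2*h) = 3 + (-146/9 + 2*h) = -119/9 + 2*h)
53*M(-3) + (1*(-1))*1 = 53*(-119/9 + 2*(-3)) + (1*(-1))*1 = 53*(-119/9 - 6) - 1*1 = 53*(-173/9) - 1 = -9169/9 - 1 = -9178/9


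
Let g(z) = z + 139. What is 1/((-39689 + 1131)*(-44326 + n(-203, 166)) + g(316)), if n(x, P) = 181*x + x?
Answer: 1/3133686231 ≈ 3.1911e-10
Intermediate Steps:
n(x, P) = 182*x
g(z) = 139 + z
1/((-39689 + 1131)*(-44326 + n(-203, 166)) + g(316)) = 1/((-39689 + 1131)*(-44326 + 182*(-203)) + (139 + 316)) = 1/(-38558*(-44326 - 36946) + 455) = 1/(-38558*(-81272) + 455) = 1/(3133685776 + 455) = 1/3133686231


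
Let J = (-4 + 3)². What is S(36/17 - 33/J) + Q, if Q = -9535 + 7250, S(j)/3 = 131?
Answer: -1892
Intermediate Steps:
J = 1 (J = (-1)² = 1)
S(j) = 393 (S(j) = 3*131 = 393)
Q = -2285
S(36/17 - 33/J) + Q = 393 - 2285 = -1892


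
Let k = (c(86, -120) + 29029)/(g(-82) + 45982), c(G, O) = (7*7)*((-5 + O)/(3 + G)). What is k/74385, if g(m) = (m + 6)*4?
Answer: 143192/16800025815 ≈ 8.5233e-6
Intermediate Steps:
c(G, O) = 49*(-5 + O)/(3 + G) (c(G, O) = 49*((-5 + O)/(3 + G)) = 49*(-5 + O)/(3 + G))
g(m) = 24 + 4*m (g(m) = (6 + m)*4 = 24 + 4*m)
k = 429576/677557 (k = (49*(-5 - 120)/(3 + 86) + 29029)/((24 + 4*(-82)) + 45982) = (49*(-125)/89 + 29029)/((24 - 328) + 45982) = (49*(1/89)*(-125) + 29029)/(-304 + 45982) = (-6125/89 + 29029)/45678 = (2577456/89)*(1/45678) = 429576/677557 ≈ 0.63401)
k/74385 = (429576/677557)/74385 = (429576/677557)*(1/74385) = 143192/16800025815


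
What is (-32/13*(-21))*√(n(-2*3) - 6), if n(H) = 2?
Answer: 1344*I/13 ≈ 103.38*I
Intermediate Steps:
(-32/13*(-21))*√(n(-2*3) - 6) = (-32/13*(-21))*√(2 - 6) = (-32*1/13*(-21))*√(-4) = (-32/13*(-21))*(2*I) = 672*(2*I)/13 = 1344*I/13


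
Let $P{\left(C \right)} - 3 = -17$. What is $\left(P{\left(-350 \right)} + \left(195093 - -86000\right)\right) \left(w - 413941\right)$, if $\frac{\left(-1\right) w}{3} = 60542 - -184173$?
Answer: $-322702864794$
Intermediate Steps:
$P{\left(C \right)} = -14$ ($P{\left(C \right)} = 3 - 17 = -14$)
$w = -734145$ ($w = - 3 \left(60542 - -184173\right) = - 3 \left(60542 + 184173\right) = \left(-3\right) 244715 = -734145$)
$\left(P{\left(-350 \right)} + \left(195093 - -86000\right)\right) \left(w - 413941\right) = \left(-14 + \left(195093 - -86000\right)\right) \left(-734145 - 413941\right) = \left(-14 + \left(195093 + 86000\right)\right) \left(-1148086\right) = \left(-14 + 281093\right) \left(-1148086\right) = 281079 \left(-1148086\right) = -322702864794$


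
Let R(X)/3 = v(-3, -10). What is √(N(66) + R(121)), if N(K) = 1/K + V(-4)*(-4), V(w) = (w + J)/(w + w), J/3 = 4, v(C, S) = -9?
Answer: I*√100122/66 ≈ 4.7943*I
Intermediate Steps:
R(X) = -27 (R(X) = 3*(-9) = -27)
J = 12 (J = 3*4 = 12)
V(w) = (12 + w)/(2*w) (V(w) = (w + 12)/(w + w) = (12 + w)/((2*w)) = (12 + w)*(1/(2*w)) = (12 + w)/(2*w))
N(K) = 4 + 1/K (N(K) = 1/K + ((½)*(12 - 4)/(-4))*(-4) = 1/K + ((½)*(-¼)*8)*(-4) = 1/K - 1*(-4) = 1/K + 4 = 4 + 1/K)
√(N(66) + R(121)) = √((4 + 1/66) - 27) = √(265/66 - 27) = √(-1517/66) = I*√100122/66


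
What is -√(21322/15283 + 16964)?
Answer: -9*√48921096962/15283 ≈ -130.25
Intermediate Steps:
-√(21322/15283 + 16964) = -√(259282134/15283) = -9*√48921096962/15283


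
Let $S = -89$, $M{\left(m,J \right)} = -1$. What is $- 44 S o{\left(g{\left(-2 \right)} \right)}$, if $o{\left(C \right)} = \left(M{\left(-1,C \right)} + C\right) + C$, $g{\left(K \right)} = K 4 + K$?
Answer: $-82236$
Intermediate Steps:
$g{\left(K \right)} = 5 K$ ($g{\left(K \right)} = 4 K + K = 5 K$)
$o{\left(C \right)} = -1 + 2 C$ ($o{\left(C \right)} = \left(-1 + C\right) + C = -1 + 2 C$)
$- 44 S o{\left(g{\left(-2 \right)} \right)} = \left(-44\right) \left(-89\right) \left(-1 + 2 \cdot 5 \left(-2\right)\right) = 3916 \left(-1 + 2 \left(-10\right)\right) = 3916 \left(-1 - 20\right) = 3916 \left(-21\right) = -82236$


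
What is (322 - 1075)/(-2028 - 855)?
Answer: 251/961 ≈ 0.26119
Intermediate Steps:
(322 - 1075)/(-2028 - 855) = -753/(-2883) = -753*(-1/2883) = 251/961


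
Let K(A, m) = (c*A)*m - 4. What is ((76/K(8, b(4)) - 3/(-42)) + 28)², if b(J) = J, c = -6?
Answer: 7360369/9604 ≈ 766.39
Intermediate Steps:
K(A, m) = -4 - 6*A*m (K(A, m) = (-6*A)*m - 4 = -6*A*m - 4 = -4 - 6*A*m)
((76/K(8, b(4)) - 3/(-42)) + 28)² = ((76/(-4 - 6*8*4) - 3/(-42)) + 28)² = ((76/(-4 - 192) - 3*(-1/42)) + 28)² = ((76/(-196) + 1/14) + 28)² = ((76*(-1/196) + 1/14) + 28)² = ((-19/49 + 1/14) + 28)² = (-31/98 + 28)² = (2713/98)² = 7360369/9604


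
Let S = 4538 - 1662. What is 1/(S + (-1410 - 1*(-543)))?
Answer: 1/2009 ≈ 0.00049776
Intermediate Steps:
S = 2876
1/(S + (-1410 - 1*(-543))) = 1/(2876 + (-1410 - 1*(-543))) = 1/(2876 + (-1410 + 543)) = 1/(2876 - 867) = 1/2009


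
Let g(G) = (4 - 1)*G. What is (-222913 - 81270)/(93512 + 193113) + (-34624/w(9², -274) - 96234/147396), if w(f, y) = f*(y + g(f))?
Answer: 213488426864017/17680527902250 ≈ 12.075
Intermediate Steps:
g(G) = 3*G
w(f, y) = f*(y + 3*f)
(-222913 - 81270)/(93512 + 193113) + (-34624/w(9², -274) - 96234/147396) = (-222913 - 81270)/(93512 + 193113) + (-34624*1/(81*(-274 + 3*9²)) - 96234/147396) = -304183/286625 + (-34624*1/(81*(-274 + 3*81)) - 96234*1/147396) = -304183*1/286625 + (-34624*1/(81*(-274 + 243)) - 16039/24566) = -304183/286625 + (-34624/(81*(-31)) - 16039/24566) = -304183/286625 + (-34624/(-2511) - 16039/24566) = -304183/286625 + (-34624*(-1/2511) - 16039/24566) = -304183/286625 + (34624/2511 - 16039/24566) = -304183/286625 + 810299255/61685226 = 213488426864017/17680527902250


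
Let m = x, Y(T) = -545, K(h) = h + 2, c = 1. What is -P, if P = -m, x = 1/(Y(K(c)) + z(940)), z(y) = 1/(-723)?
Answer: -723/394036 ≈ -0.0018349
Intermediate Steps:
K(h) = 2 + h
z(y) = -1/723
x = -723/394036 (x = 1/(-545 - 1/723) = 1/(-394036/723) = -723/394036 ≈ -0.0018349)
m = -723/394036 ≈ -0.0018349
P = 723/394036 (P = -1*(-723/394036) = 723/394036 ≈ 0.0018349)
-P = -1*723/394036 = -723/394036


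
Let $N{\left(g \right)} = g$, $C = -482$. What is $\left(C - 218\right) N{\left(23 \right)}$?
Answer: $-16100$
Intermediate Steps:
$\left(C - 218\right) N{\left(23 \right)} = \left(-482 - 218\right) 23 = \left(-700\right) 23 = -16100$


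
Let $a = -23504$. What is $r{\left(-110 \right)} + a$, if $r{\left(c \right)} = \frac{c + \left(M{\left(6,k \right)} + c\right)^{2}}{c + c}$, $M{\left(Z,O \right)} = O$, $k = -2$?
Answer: $- \frac{2591657}{110} \approx -23561.0$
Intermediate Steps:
$r{\left(c \right)} = \frac{c + \left(-2 + c\right)^{2}}{2 c}$ ($r{\left(c \right)} = \frac{c + \left(-2 + c\right)^{2}}{c + c} = \frac{c + \left(-2 + c\right)^{2}}{2 c}$)
$r{\left(-110 \right)} + a = \frac{-110 + \left(-2 - 110\right)^{2}}{2 \left(-110\right)} - 23504 = \frac{1}{2} \left(- \frac{1}{110}\right) \left(-110 + \left(-112\right)^{2}\right) - 23504 = \frac{1}{2} \left(- \frac{1}{110}\right) \left(-110 + 12544\right) - 23504 = \frac{1}{2} \left(- \frac{1}{110}\right) 12434 - 23504 = - \frac{6217}{110} - 23504 = - \frac{2591657}{110}$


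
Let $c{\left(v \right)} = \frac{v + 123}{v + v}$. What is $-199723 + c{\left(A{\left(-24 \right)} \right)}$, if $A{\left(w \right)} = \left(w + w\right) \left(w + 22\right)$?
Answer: $- \frac{12782199}{64} \approx -1.9972 \cdot 10^{5}$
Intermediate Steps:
$A{\left(w \right)} = 2 w \left(22 + w\right)$
$c{\left(v \right)} = \frac{123 + v}{2 v}$
$-199723 + c{\left(A{\left(-24 \right)} \right)} = -199723 + \frac{123 + 2 \left(-24\right) \left(22 - 24\right)}{2 \cdot 2 \left(-24\right) \left(22 - 24\right)} = -199723 + \frac{123 + 2 \left(-24\right) \left(-2\right)}{2 \cdot 2 \left(-24\right) \left(-2\right)} = -199723 + \frac{123 + 96}{2 \cdot 96} = -199723 + \frac{1}{2} \cdot \frac{1}{96} \cdot 219 = -199723 + \frac{73}{64} = - \frac{12782199}{64}$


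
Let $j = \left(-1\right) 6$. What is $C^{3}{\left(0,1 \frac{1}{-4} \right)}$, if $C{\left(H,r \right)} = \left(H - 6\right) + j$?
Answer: $-1728$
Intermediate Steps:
$j = -6$
$C{\left(H,r \right)} = -12 + H$ ($C{\left(H,r \right)} = \left(H - 6\right) - 6 = \left(-6 + H\right) - 6 = -12 + H$)
$C^{3}{\left(0,1 \frac{1}{-4} \right)} = \left(-12 + 0\right)^{3} = \left(-12\right)^{3} = -1728$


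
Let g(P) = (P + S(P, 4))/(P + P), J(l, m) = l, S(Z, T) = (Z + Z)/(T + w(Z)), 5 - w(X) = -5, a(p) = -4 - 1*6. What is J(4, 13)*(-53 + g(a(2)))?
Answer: -1468/7 ≈ -209.71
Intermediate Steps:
a(p) = -10 (a(p) = -4 - 6 = -10)
w(X) = 10 (w(X) = 5 - 1*(-5) = 5 + 5 = 10)
S(Z, T) = 2*Z/(10 + T) (S(Z, T) = (Z + Z)/(T + 10) = (2*Z)/(10 + T) = 2*Z/(10 + T))
g(P) = 4/7 (g(P) = (P + 2*P/(10 + 4))/(P + P) = (P + 2*P/14)/((2*P)) = (P + 2*P*(1/14))*(1/(2*P)) = (P + P/7)*(1/(2*P)) = (8*P/7)*(1/(2*P)) = 4/7)
J(4, 13)*(-53 + g(a(2))) = 4*(-53 + 4/7) = 4*(-367/7) = -1468/7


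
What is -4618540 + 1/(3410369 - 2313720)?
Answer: -5064917272459/1096649 ≈ -4.6185e+6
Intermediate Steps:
-4618540 + 1/(3410369 - 2313720) = -4618540 + 1/1096649 = -5064917272459/1096649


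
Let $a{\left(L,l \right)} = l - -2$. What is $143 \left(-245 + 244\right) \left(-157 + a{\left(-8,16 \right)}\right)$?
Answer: $19877$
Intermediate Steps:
$a{\left(L,l \right)} = 2 + l$ ($a{\left(L,l \right)} = l + 2 = 2 + l$)
$143 \left(-245 + 244\right) \left(-157 + a{\left(-8,16 \right)}\right) = 143 \left(-245 + 244\right) \left(-157 + \left(2 + 16\right)\right) = 143 \left(- (-157 + 18)\right) = 143 \left(\left(-1\right) \left(-139\right)\right) = 143 \cdot 139 = 19877$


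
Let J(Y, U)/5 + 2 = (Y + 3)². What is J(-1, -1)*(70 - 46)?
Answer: 240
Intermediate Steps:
J(Y, U) = -10 + 5*(3 + Y)² (J(Y, U) = -10 + 5*(Y + 3)² = -10 + 5*(3 + Y)²)
J(-1, -1)*(70 - 46) = (-10 + 5*(3 - 1)²)*(70 - 46) = (-10 + 5*2²)*24 = (-10 + 5*4)*24 = (-10 + 20)*24 = 10*24 = 240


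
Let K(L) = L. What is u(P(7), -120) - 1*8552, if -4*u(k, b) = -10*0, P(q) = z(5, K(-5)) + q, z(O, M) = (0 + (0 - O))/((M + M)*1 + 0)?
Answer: -8552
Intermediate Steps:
z(O, M) = -O/(2*M) (z(O, M) = (0 - O)/((2*M)*1 + 0) = (-O)/(2*M + 0) = (-O)/((2*M)) = (-O)*(1/(2*M)) = -O/(2*M))
P(q) = ½ + q (P(q) = -½*5/(-5) + q = -½*5*(-⅕) + q = ½ + q)
u(k, b) = 0 (u(k, b) = -(-5)*0/2 = -¼*0 = 0)
u(P(7), -120) - 1*8552 = 0 - 1*8552 = 0 - 8552 = -8552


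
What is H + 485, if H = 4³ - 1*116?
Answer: 433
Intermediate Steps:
H = -52 (H = 64 - 116 = -52)
H + 485 = -52 + 485 = 433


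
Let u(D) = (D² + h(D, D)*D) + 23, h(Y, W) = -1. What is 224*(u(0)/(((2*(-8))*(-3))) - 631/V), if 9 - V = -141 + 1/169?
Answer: -63499030/76047 ≈ -835.00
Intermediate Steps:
u(D) = 23 + D² - D (u(D) = (D² - D) + 23 = 23 + D² - D)
V = 25349/169 (V = 9 - (-141 + 1/169) = 9 - 1*(-23828/169) = 9 + 23828/169 = 25349/169 ≈ 149.99)
224*(u(0)/(((2*(-8))*(-3))) - 631/V) = 224*((23 + 0² - 1*0)/(((2*(-8))*(-3))) - 631/25349/169) = 224*((23 + 0 + 0)/((-16*(-3))) - 631*169/25349) = 224*(23/48 - 106639/25349) = 224*(-4535645/1216752) = -63499030/76047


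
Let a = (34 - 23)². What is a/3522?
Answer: 121/3522 ≈ 0.034355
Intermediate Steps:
a = 121 (a = 11² = 121)
a/3522 = 121/3522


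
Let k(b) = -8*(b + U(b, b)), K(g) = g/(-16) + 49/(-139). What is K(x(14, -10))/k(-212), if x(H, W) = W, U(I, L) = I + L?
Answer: 101/1885952 ≈ 5.3554e-5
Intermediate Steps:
K(g) = -49/139 - g/16 (K(g) = g*(-1/16) + 49*(-1/139) = -g/16 - 49/139 = -49/139 - g/16)
k(b) = -24*b (k(b) = -8*(b + (b + b)) = -8*(b + 2*b) = -24*b)
K(x(14, -10))/k(-212) = (-49/139 - 1/16*(-10))/((-24*(-212))) = (-49/139 + 5/8)/5088 = (303/1112)*(1/5088) = 101/1885952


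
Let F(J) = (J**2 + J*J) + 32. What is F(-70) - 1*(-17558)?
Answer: 27390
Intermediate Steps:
F(J) = 32 + 2*J**2 (F(J) = (J**2 + J**2) + 32 = 2*J**2 + 32 = 32 + 2*J**2)
F(-70) - 1*(-17558) = (32 + 2*(-70)**2) - 1*(-17558) = (32 + 2*4900) + 17558 = (32 + 9800) + 17558 = 9832 + 17558 = 27390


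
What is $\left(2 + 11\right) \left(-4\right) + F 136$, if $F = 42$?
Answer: $5660$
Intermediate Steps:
$\left(2 + 11\right) \left(-4\right) + F 136 = \left(2 + 11\right) \left(-4\right) + 42 \cdot 136 = 13 \left(-4\right) + 5712 = -52 + 5712 = 5660$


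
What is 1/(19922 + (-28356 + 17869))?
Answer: 1/9435 ≈ 0.00010599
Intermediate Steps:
1/(19922 + (-28356 + 17869)) = 1/(19922 - 10487) = 1/9435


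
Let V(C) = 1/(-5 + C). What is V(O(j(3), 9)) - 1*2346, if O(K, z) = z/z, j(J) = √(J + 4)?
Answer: -9385/4 ≈ -2346.3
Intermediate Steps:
j(J) = √(4 + J)
O(K, z) = 1
V(O(j(3), 9)) - 1*2346 = 1/(-5 + 1) - 1*2346 = 1/(-4) - 2346 = -¼ - 2346 = -9385/4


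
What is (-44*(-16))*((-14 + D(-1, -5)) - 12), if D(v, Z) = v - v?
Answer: -18304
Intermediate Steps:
D(v, Z) = 0
(-44*(-16))*((-14 + D(-1, -5)) - 12) = (-44*(-16))*((-14 + 0) - 12) = 704*(-14 - 12) = 704*(-26) = -18304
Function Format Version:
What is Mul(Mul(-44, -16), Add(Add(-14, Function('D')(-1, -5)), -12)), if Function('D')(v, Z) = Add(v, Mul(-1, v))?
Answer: -18304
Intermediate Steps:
Function('D')(v, Z) = 0
Mul(Mul(-44, -16), Add(Add(-14, Function('D')(-1, -5)), -12)) = Mul(Mul(-44, -16), Add(Add(-14, 0), -12)) = Mul(704, Add(-14, -12)) = Mul(704, -26) = -18304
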